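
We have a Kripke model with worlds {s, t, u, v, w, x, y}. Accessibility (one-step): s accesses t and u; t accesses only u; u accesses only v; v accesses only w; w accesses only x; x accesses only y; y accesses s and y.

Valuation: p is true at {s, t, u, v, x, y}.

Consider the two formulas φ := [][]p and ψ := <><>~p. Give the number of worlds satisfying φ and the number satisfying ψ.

For [][]p:
s: successors {t, u}; []p there: t:T, u:T. ✓
t: successors {u}; []p there: u:T. ✓
u: successors {v}; []p there: v:F. ✗
v: successors {w}; []p there: w:T. ✓
w: successors {x}; []p there: x:T. ✓
x: successors {y}; []p there: y:T. ✓
y: successors {s, y}; []p there: s:T, y:T. ✓
— 6 worlds.
For <><>~p:
s: successors {t, u}; <>~p there: t:F, u:F. ✗
t: successors {u}; <>~p there: u:F. ✗
u: successors {v}; <>~p there: v:T. ✓
v: successors {w}; <>~p there: w:F. ✗
w: successors {x}; <>~p there: x:F. ✗
x: successors {y}; <>~p there: y:F. ✗
y: successors {s, y}; <>~p there: s:F, y:F. ✗
— 1 world.

6 and 1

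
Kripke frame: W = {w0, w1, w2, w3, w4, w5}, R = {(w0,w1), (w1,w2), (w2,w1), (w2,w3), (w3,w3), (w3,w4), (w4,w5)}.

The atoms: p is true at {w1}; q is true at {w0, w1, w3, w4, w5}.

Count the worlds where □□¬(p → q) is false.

w0: successors {w1}; □¬(p → q) there: w1:F. ✗
w1: successors {w2}; □¬(p → q) there: w2:F. ✗
w2: successors {w1, w3}; □¬(p → q) there: w1:F, w3:F. ✗
w3: successors {w3, w4}; □¬(p → q) there: w3:F, w4:F. ✗
w4: successors {w5}; □¬(p → q) there: w5:T. ✓
w5: no successors, so □□¬(p → q) holds vacuously. ✓
Satisfying worlds: {w4, w5}.
So □□¬(p → q) fails at the other 4 worlds.

4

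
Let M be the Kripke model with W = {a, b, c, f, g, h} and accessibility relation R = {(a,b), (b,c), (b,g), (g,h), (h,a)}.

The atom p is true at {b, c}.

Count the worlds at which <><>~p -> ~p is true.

5

a: <><>~p is T, ~p is T. ✓
b: <><>~p is T, ~p is F. ✗
c: <><>~p is F, ~p is F. ✓
f: <><>~p is F, ~p is T. ✓
g: <><>~p is T, ~p is T. ✓
h: <><>~p is F, ~p is T. ✓
Satisfying worlds: {a, c, f, g, h}.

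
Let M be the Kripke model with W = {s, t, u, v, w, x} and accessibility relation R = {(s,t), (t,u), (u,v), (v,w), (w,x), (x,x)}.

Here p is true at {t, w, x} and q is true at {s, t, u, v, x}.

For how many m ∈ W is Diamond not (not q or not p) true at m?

3

s: successors {t}; not (not q or not p) there: t:T. ✓
t: successors {u}; not (not q or not p) there: u:F. ✗
u: successors {v}; not (not q or not p) there: v:F. ✗
v: successors {w}; not (not q or not p) there: w:F. ✗
w: successors {x}; not (not q or not p) there: x:T. ✓
x: successors {x}; not (not q or not p) there: x:T. ✓
Satisfying worlds: {s, w, x}.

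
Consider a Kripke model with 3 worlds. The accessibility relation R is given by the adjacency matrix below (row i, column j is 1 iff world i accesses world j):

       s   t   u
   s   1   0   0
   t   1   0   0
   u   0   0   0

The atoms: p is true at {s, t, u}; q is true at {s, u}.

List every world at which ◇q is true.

{s, t}

s: successors {s}; q there: s:T. ✓
t: successors {s}; q there: s:T. ✓
u: no successors, so ◇q fails. ✗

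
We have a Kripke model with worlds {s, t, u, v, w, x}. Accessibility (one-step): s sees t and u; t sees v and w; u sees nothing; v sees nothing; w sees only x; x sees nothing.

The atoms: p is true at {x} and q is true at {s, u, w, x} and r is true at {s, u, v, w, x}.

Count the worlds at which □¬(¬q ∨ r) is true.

3

s: successors {t, u}; ¬(¬q ∨ r) there: t:F, u:F. ✗
t: successors {v, w}; ¬(¬q ∨ r) there: v:F, w:F. ✗
u: no successors, so □¬(¬q ∨ r) holds vacuously. ✓
v: no successors, so □¬(¬q ∨ r) holds vacuously. ✓
w: successors {x}; ¬(¬q ∨ r) there: x:F. ✗
x: no successors, so □¬(¬q ∨ r) holds vacuously. ✓
Satisfying worlds: {u, v, x}.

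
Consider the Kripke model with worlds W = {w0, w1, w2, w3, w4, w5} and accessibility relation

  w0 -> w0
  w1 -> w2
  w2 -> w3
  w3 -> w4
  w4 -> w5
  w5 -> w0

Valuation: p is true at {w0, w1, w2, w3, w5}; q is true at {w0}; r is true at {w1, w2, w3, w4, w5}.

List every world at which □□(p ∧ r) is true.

{w1, w3}

w0: successors {w0}; □(p ∧ r) there: w0:F. ✗
w1: successors {w2}; □(p ∧ r) there: w2:T. ✓
w2: successors {w3}; □(p ∧ r) there: w3:F. ✗
w3: successors {w4}; □(p ∧ r) there: w4:T. ✓
w4: successors {w5}; □(p ∧ r) there: w5:F. ✗
w5: successors {w0}; □(p ∧ r) there: w0:F. ✗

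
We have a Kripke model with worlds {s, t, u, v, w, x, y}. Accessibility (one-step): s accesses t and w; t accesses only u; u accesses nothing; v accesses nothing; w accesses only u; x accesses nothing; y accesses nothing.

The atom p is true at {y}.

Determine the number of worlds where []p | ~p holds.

7

s: []p is F, ~p is T. ✓
t: []p is F, ~p is T. ✓
u: []p is T, ~p is T. ✓
v: []p is T, ~p is T. ✓
w: []p is F, ~p is T. ✓
x: []p is T, ~p is T. ✓
y: []p is T, ~p is F. ✓
Satisfying worlds: {s, t, u, v, w, x, y}.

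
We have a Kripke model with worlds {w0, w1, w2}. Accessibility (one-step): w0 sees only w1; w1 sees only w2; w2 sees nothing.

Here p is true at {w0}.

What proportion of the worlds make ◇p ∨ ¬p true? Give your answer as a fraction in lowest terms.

w0: ◇p is F, ¬p is F. ✗
w1: ◇p is F, ¬p is T. ✓
w2: ◇p is F, ¬p is T. ✓
That's 2 of 3 worlds, so 2/3.

2/3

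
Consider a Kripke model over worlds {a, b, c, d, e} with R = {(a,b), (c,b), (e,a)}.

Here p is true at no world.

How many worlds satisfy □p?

a: successors {b}; p there: b:F. ✗
b: no successors, so □p holds vacuously. ✓
c: successors {b}; p there: b:F. ✗
d: no successors, so □p holds vacuously. ✓
e: successors {a}; p there: a:F. ✗
Satisfying worlds: {b, d}.

2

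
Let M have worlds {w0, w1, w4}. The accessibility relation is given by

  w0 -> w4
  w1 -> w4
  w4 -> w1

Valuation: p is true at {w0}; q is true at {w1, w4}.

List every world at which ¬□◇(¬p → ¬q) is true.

{w0, w1, w4}

w0: □◇(¬p → ¬q) is F. ✓
w1: □◇(¬p → ¬q) is F. ✓
w4: □◇(¬p → ¬q) is F. ✓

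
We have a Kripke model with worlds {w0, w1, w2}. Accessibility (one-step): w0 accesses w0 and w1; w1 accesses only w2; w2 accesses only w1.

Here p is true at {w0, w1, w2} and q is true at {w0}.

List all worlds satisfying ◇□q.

w0: successors {w0, w1}; □q there: w0:F, w1:F. ✗
w1: successors {w2}; □q there: w2:F. ✗
w2: successors {w1}; □q there: w1:F. ✗

∅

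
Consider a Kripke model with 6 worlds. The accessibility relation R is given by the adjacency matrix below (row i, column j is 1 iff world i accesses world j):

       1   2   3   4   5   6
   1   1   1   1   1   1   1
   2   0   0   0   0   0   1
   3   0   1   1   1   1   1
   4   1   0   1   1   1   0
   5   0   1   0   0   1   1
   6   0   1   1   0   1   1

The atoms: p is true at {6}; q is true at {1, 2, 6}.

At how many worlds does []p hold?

1

1: successors {1, 2, 3, 4, 5, 6}; p there: 1:F, 2:F, 3:F, 4:F, 5:F, 6:T. ✗
2: successors {6}; p there: 6:T. ✓
3: successors {2, 3, 4, 5, 6}; p there: 2:F, 3:F, 4:F, 5:F, 6:T. ✗
4: successors {1, 3, 4, 5}; p there: 1:F, 3:F, 4:F, 5:F. ✗
5: successors {2, 5, 6}; p there: 2:F, 5:F, 6:T. ✗
6: successors {2, 3, 5, 6}; p there: 2:F, 3:F, 5:F, 6:T. ✗
Satisfying worlds: {2}.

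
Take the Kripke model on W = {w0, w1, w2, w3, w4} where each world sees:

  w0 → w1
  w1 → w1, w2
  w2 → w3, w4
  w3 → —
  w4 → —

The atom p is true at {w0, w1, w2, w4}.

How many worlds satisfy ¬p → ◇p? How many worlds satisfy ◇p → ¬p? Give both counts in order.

4 and 2

For ¬p → ◇p:
w0: ¬p is F, ◇p is T. ✓
w1: ¬p is F, ◇p is T. ✓
w2: ¬p is F, ◇p is T. ✓
w3: ¬p is T, ◇p is F. ✗
w4: ¬p is F, ◇p is F. ✓
— 4 worlds.
For ◇p → ¬p:
w0: ◇p is T, ¬p is F. ✗
w1: ◇p is T, ¬p is F. ✗
w2: ◇p is T, ¬p is F. ✗
w3: ◇p is F, ¬p is T. ✓
w4: ◇p is F, ¬p is F. ✓
— 2 worlds.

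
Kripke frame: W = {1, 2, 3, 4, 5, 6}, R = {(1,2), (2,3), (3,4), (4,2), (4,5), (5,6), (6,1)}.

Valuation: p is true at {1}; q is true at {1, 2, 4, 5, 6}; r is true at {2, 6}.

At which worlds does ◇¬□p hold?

1: successors {2}; ¬□p there: 2:T. ✓
2: successors {3}; ¬□p there: 3:T. ✓
3: successors {4}; ¬□p there: 4:T. ✓
4: successors {2, 5}; ¬□p there: 2:T, 5:T. ✓
5: successors {6}; ¬□p there: 6:F. ✗
6: successors {1}; ¬□p there: 1:T. ✓

{1, 2, 3, 4, 6}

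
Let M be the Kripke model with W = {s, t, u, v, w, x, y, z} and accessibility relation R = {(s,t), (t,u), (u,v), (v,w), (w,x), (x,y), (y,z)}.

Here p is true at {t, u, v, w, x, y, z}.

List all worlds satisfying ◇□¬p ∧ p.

s: ◇□¬p is F, p is F. ✗
t: ◇□¬p is F, p is T. ✗
u: ◇□¬p is F, p is T. ✗
v: ◇□¬p is F, p is T. ✗
w: ◇□¬p is F, p is T. ✗
x: ◇□¬p is F, p is T. ✗
y: ◇□¬p is T, p is T. ✓
z: ◇□¬p is F, p is T. ✗

{y}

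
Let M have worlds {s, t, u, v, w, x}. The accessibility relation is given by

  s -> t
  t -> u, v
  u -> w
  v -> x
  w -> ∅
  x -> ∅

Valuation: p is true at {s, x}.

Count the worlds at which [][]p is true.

4

s: successors {t}; []p there: t:F. ✗
t: successors {u, v}; []p there: u:F, v:T. ✗
u: successors {w}; []p there: w:T. ✓
v: successors {x}; []p there: x:T. ✓
w: no successors, so [][]p holds vacuously. ✓
x: no successors, so [][]p holds vacuously. ✓
Satisfying worlds: {u, v, w, x}.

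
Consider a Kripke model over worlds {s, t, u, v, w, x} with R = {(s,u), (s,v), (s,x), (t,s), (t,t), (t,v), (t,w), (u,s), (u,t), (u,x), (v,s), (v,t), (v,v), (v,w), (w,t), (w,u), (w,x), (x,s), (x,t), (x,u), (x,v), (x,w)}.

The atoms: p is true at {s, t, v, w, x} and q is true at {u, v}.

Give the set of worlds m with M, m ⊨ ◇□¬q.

{s, w, x}

s: successors {u, v, x}; □¬q there: u:T, v:F, x:F. ✓
t: successors {s, t, v, w}; □¬q there: s:F, t:F, v:F, w:F. ✗
u: successors {s, t, x}; □¬q there: s:F, t:F, x:F. ✗
v: successors {s, t, v, w}; □¬q there: s:F, t:F, v:F, w:F. ✗
w: successors {t, u, x}; □¬q there: t:F, u:T, x:F. ✓
x: successors {s, t, u, v, w}; □¬q there: s:F, t:F, u:T, v:F, w:F. ✓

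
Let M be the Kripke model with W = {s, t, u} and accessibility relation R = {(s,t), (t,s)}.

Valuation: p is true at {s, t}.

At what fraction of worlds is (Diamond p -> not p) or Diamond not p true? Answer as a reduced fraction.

s: Diamond p -> not p is F, Diamond not p is F. ✗
t: Diamond p -> not p is F, Diamond not p is F. ✗
u: Diamond p -> not p is T, Diamond not p is F. ✓
That's 1 of 3 worlds, so 1/3.

1/3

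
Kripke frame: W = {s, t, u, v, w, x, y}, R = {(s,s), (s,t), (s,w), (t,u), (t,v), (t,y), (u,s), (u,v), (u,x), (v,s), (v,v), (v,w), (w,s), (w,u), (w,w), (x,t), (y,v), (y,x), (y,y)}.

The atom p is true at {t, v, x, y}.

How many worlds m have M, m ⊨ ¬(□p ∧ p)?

5

s: □p ∧ p is F. ✓
t: □p ∧ p is F. ✓
u: □p ∧ p is F. ✓
v: □p ∧ p is F. ✓
w: □p ∧ p is F. ✓
x: □p ∧ p is T. ✗
y: □p ∧ p is T. ✗
Satisfying worlds: {s, t, u, v, w}.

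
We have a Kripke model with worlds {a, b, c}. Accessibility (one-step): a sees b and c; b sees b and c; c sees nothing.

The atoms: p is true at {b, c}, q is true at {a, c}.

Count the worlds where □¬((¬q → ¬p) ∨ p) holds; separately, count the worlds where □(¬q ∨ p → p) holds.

1 and 3

For □¬((¬q → ¬p) ∨ p):
a: successors {b, c}; ¬((¬q → ¬p) ∨ p) there: b:F, c:F. ✗
b: successors {b, c}; ¬((¬q → ¬p) ∨ p) there: b:F, c:F. ✗
c: no successors, so □¬((¬q → ¬p) ∨ p) holds vacuously. ✓
— 1 world.
For □(¬q ∨ p → p):
a: successors {b, c}; ¬q ∨ p → p there: b:T, c:T. ✓
b: successors {b, c}; ¬q ∨ p → p there: b:T, c:T. ✓
c: no successors, so □(¬q ∨ p → p) holds vacuously. ✓
— 3 worlds.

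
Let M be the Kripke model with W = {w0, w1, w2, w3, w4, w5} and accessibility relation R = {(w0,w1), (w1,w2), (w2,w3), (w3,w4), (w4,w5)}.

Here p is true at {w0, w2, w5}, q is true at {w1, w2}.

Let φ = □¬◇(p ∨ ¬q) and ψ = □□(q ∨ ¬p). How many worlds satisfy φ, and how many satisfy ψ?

For □¬◇(p ∨ ¬q):
w0: successors {w1}; ¬◇(p ∨ ¬q) there: w1:F. ✗
w1: successors {w2}; ¬◇(p ∨ ¬q) there: w2:F. ✗
w2: successors {w3}; ¬◇(p ∨ ¬q) there: w3:F. ✗
w3: successors {w4}; ¬◇(p ∨ ¬q) there: w4:F. ✗
w4: successors {w5}; ¬◇(p ∨ ¬q) there: w5:T. ✓
w5: no successors, so □¬◇(p ∨ ¬q) holds vacuously. ✓
— 2 worlds.
For □□(q ∨ ¬p):
w0: successors {w1}; □(q ∨ ¬p) there: w1:T. ✓
w1: successors {w2}; □(q ∨ ¬p) there: w2:T. ✓
w2: successors {w3}; □(q ∨ ¬p) there: w3:T. ✓
w3: successors {w4}; □(q ∨ ¬p) there: w4:F. ✗
w4: successors {w5}; □(q ∨ ¬p) there: w5:T. ✓
w5: no successors, so □□(q ∨ ¬p) holds vacuously. ✓
— 5 worlds.

2 and 5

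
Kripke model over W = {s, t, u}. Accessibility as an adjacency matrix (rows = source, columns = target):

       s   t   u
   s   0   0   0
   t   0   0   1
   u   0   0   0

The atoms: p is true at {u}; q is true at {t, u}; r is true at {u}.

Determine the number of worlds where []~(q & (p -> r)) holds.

s: no successors, so []~(q & (p -> r)) holds vacuously. ✓
t: successors {u}; ~(q & (p -> r)) there: u:F. ✗
u: no successors, so []~(q & (p -> r)) holds vacuously. ✓
Satisfying worlds: {s, u}.

2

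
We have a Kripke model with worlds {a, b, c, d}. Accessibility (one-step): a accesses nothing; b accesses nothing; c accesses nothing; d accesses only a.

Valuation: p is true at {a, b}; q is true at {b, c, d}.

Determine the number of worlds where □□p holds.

a: no successors, so □□p holds vacuously. ✓
b: no successors, so □□p holds vacuously. ✓
c: no successors, so □□p holds vacuously. ✓
d: successors {a}; □p there: a:T. ✓
Satisfying worlds: {a, b, c, d}.

4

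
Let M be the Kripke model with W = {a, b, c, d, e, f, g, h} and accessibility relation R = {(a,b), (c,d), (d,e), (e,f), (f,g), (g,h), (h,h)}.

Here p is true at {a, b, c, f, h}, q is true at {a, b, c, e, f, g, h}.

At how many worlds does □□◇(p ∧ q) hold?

a: successors {b}; □◇(p ∧ q) there: b:T. ✓
b: no successors, so □□◇(p ∧ q) holds vacuously. ✓
c: successors {d}; □◇(p ∧ q) there: d:T. ✓
d: successors {e}; □◇(p ∧ q) there: e:F. ✗
e: successors {f}; □◇(p ∧ q) there: f:T. ✓
f: successors {g}; □◇(p ∧ q) there: g:T. ✓
g: successors {h}; □◇(p ∧ q) there: h:T. ✓
h: successors {h}; □◇(p ∧ q) there: h:T. ✓
Satisfying worlds: {a, b, c, e, f, g, h}.

7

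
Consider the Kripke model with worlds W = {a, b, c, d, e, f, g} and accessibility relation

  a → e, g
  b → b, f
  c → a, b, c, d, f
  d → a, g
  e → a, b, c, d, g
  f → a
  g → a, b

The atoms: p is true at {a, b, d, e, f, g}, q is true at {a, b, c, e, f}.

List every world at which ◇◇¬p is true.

{a, c, e}

a: successors {e, g}; ◇¬p there: e:T, g:F. ✓
b: successors {b, f}; ◇¬p there: b:F, f:F. ✗
c: successors {a, b, c, d, f}; ◇¬p there: a:F, b:F, c:T, d:F, f:F. ✓
d: successors {a, g}; ◇¬p there: a:F, g:F. ✗
e: successors {a, b, c, d, g}; ◇¬p there: a:F, b:F, c:T, d:F, g:F. ✓
f: successors {a}; ◇¬p there: a:F. ✗
g: successors {a, b}; ◇¬p there: a:F, b:F. ✗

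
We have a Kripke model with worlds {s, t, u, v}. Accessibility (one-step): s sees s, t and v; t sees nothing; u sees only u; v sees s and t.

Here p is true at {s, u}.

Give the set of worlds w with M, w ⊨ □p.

s: successors {s, t, v}; p there: s:T, t:F, v:F. ✗
t: no successors, so □p holds vacuously. ✓
u: successors {u}; p there: u:T. ✓
v: successors {s, t}; p there: s:T, t:F. ✗

{t, u}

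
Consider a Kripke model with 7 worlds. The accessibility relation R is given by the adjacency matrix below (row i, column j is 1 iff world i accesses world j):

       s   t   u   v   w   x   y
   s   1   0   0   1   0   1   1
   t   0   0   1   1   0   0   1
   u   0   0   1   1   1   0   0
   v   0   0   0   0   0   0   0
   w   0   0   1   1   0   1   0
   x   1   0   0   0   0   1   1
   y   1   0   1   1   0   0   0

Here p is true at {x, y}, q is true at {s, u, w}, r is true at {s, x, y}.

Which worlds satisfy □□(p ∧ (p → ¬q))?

s: successors {s, v, x, y}; □(p ∧ (p → ¬q)) there: s:F, v:T, x:F, y:F. ✗
t: successors {u, v, y}; □(p ∧ (p → ¬q)) there: u:F, v:T, y:F. ✗
u: successors {u, v, w}; □(p ∧ (p → ¬q)) there: u:F, v:T, w:F. ✗
v: no successors, so □□(p ∧ (p → ¬q)) holds vacuously. ✓
w: successors {u, v, x}; □(p ∧ (p → ¬q)) there: u:F, v:T, x:F. ✗
x: successors {s, x, y}; □(p ∧ (p → ¬q)) there: s:F, x:F, y:F. ✗
y: successors {s, u, v}; □(p ∧ (p → ¬q)) there: s:F, u:F, v:T. ✗

{v}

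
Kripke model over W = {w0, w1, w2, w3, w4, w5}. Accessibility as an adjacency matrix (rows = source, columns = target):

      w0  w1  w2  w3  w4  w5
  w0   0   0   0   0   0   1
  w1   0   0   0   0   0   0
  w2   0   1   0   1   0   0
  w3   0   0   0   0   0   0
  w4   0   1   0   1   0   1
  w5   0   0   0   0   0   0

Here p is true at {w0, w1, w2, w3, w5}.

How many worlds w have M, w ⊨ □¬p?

3

w0: successors {w5}; ¬p there: w5:F. ✗
w1: no successors, so □¬p holds vacuously. ✓
w2: successors {w1, w3}; ¬p there: w1:F, w3:F. ✗
w3: no successors, so □¬p holds vacuously. ✓
w4: successors {w1, w3, w5}; ¬p there: w1:F, w3:F, w5:F. ✗
w5: no successors, so □¬p holds vacuously. ✓
Satisfying worlds: {w1, w3, w5}.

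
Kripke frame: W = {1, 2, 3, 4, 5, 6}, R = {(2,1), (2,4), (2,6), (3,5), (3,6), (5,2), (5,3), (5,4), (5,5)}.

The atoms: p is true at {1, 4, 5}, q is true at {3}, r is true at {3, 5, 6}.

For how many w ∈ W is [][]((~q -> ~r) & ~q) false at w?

1: no successors, so [][]((~q -> ~r) & ~q) holds vacuously. ✓
2: successors {1, 4, 6}; []((~q -> ~r) & ~q) there: 1:T, 4:T, 6:T. ✓
3: successors {5, 6}; []((~q -> ~r) & ~q) there: 5:F, 6:T. ✗
4: no successors, so [][]((~q -> ~r) & ~q) holds vacuously. ✓
5: successors {2, 3, 4, 5}; []((~q -> ~r) & ~q) there: 2:F, 3:F, 4:T, 5:F. ✗
6: no successors, so [][]((~q -> ~r) & ~q) holds vacuously. ✓
Satisfying worlds: {1, 2, 4, 6}.
So [][]((~q -> ~r) & ~q) fails at the other 2 worlds.

2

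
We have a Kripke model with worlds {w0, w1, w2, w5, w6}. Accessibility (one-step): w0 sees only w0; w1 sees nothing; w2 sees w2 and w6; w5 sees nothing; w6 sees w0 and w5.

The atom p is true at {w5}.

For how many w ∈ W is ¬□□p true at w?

3

w0: □□p is F. ✓
w1: □□p is T. ✗
w2: □□p is F. ✓
w5: □□p is T. ✗
w6: □□p is F. ✓
Satisfying worlds: {w0, w2, w6}.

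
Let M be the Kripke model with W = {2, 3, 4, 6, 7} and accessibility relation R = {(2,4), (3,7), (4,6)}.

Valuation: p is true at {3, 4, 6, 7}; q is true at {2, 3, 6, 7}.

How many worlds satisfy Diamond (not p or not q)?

2: successors {4}; not p or not q there: 4:T. ✓
3: successors {7}; not p or not q there: 7:F. ✗
4: successors {6}; not p or not q there: 6:F. ✗
6: no successors, so Diamond (not p or not q) fails. ✗
7: no successors, so Diamond (not p or not q) fails. ✗
Satisfying worlds: {2}.

1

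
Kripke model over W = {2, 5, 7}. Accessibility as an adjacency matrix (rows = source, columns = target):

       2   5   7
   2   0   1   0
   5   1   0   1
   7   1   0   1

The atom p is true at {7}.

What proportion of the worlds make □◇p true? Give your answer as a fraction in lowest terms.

2: successors {5}; ◇p there: 5:T. ✓
5: successors {2, 7}; ◇p there: 2:F, 7:T. ✗
7: successors {2, 7}; ◇p there: 2:F, 7:T. ✗
That's 1 of 3 worlds, so 1/3.

1/3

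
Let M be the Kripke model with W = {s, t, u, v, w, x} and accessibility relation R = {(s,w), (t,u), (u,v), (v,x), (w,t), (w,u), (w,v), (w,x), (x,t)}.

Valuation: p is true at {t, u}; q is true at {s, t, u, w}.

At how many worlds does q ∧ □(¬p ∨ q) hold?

s: q is T, □(¬p ∨ q) is T. ✓
t: q is T, □(¬p ∨ q) is T. ✓
u: q is T, □(¬p ∨ q) is T. ✓
v: q is F, □(¬p ∨ q) is T. ✗
w: q is T, □(¬p ∨ q) is T. ✓
x: q is F, □(¬p ∨ q) is T. ✗
Satisfying worlds: {s, t, u, w}.

4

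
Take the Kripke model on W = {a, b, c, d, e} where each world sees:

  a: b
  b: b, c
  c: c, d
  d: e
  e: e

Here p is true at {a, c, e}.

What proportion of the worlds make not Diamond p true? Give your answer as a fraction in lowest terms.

a: Diamond p is F. ✓
b: Diamond p is T. ✗
c: Diamond p is T. ✗
d: Diamond p is T. ✗
e: Diamond p is T. ✗
That's 1 of 5 worlds, so 1/5.

1/5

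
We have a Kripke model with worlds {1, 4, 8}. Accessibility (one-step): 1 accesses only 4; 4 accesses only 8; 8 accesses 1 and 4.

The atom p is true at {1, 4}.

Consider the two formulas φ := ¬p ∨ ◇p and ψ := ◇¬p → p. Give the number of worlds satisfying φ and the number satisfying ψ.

For ¬p ∨ ◇p:
1: ¬p is F, ◇p is T. ✓
4: ¬p is F, ◇p is F. ✗
8: ¬p is T, ◇p is T. ✓
— 2 worlds.
For ◇¬p → p:
1: ◇¬p is F, p is T. ✓
4: ◇¬p is T, p is T. ✓
8: ◇¬p is F, p is F. ✓
— 3 worlds.

2 and 3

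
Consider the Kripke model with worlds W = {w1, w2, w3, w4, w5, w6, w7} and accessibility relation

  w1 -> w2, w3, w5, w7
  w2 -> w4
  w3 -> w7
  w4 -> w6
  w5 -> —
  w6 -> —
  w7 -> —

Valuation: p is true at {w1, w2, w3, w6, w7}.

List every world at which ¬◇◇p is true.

w1: ◇◇p is T. ✗
w2: ◇◇p is T. ✗
w3: ◇◇p is F. ✓
w4: ◇◇p is F. ✓
w5: ◇◇p is F. ✓
w6: ◇◇p is F. ✓
w7: ◇◇p is F. ✓

{w3, w4, w5, w6, w7}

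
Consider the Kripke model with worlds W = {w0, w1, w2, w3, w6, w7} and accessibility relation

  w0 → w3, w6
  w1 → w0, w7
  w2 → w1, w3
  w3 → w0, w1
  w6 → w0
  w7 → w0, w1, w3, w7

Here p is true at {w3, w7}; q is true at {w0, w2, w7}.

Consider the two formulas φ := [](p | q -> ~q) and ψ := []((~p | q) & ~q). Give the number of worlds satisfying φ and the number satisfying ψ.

2 and 0

For [](p | q -> ~q):
w0: successors {w3, w6}; p | q -> ~q there: w3:T, w6:T. ✓
w1: successors {w0, w7}; p | q -> ~q there: w0:F, w7:F. ✗
w2: successors {w1, w3}; p | q -> ~q there: w1:T, w3:T. ✓
w3: successors {w0, w1}; p | q -> ~q there: w0:F, w1:T. ✗
w6: successors {w0}; p | q -> ~q there: w0:F. ✗
w7: successors {w0, w1, w3, w7}; p | q -> ~q there: w0:F, w1:T, w3:T, w7:F. ✗
— 2 worlds.
For []((~p | q) & ~q):
w0: successors {w3, w6}; (~p | q) & ~q there: w3:F, w6:T. ✗
w1: successors {w0, w7}; (~p | q) & ~q there: w0:F, w7:F. ✗
w2: successors {w1, w3}; (~p | q) & ~q there: w1:T, w3:F. ✗
w3: successors {w0, w1}; (~p | q) & ~q there: w0:F, w1:T. ✗
w6: successors {w0}; (~p | q) & ~q there: w0:F. ✗
w7: successors {w0, w1, w3, w7}; (~p | q) & ~q there: w0:F, w1:T, w3:F, w7:F. ✗
— 0 worlds.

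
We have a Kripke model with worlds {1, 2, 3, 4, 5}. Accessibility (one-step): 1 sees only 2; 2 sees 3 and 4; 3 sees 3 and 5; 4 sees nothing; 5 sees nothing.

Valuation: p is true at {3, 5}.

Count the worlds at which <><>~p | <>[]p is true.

1: <><>~p is T, <>[]p is F. ✓
2: <><>~p is F, <>[]p is T. ✓
3: <><>~p is F, <>[]p is T. ✓
4: <><>~p is F, <>[]p is F. ✗
5: <><>~p is F, <>[]p is F. ✗
Satisfying worlds: {1, 2, 3}.

3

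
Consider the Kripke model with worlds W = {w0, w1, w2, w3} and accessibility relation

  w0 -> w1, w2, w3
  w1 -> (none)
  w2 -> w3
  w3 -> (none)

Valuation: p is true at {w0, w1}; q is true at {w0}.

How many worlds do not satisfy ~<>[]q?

2

w0: <>[]q is T. ✗
w1: <>[]q is F. ✓
w2: <>[]q is T. ✗
w3: <>[]q is F. ✓
Satisfying worlds: {w1, w3}.
So ~<>[]q fails at the other 2 worlds.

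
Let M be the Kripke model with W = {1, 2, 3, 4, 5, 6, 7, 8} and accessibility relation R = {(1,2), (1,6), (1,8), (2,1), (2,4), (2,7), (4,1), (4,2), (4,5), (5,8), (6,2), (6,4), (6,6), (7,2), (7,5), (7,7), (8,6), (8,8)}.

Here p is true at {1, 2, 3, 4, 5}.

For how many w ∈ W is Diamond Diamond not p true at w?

7

1: successors {2, 6, 8}; Diamond not p there: 2:T, 6:T, 8:T. ✓
2: successors {1, 4, 7}; Diamond not p there: 1:T, 4:F, 7:T. ✓
3: no successors, so Diamond Diamond not p fails. ✗
4: successors {1, 2, 5}; Diamond not p there: 1:T, 2:T, 5:T. ✓
5: successors {8}; Diamond not p there: 8:T. ✓
6: successors {2, 4, 6}; Diamond not p there: 2:T, 4:F, 6:T. ✓
7: successors {2, 5, 7}; Diamond not p there: 2:T, 5:T, 7:T. ✓
8: successors {6, 8}; Diamond not p there: 6:T, 8:T. ✓
Satisfying worlds: {1, 2, 4, 5, 6, 7, 8}.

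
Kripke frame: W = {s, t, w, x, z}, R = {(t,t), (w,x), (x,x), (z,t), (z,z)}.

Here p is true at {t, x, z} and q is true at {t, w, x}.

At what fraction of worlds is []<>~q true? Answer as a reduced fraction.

s: no successors, so []<>~q holds vacuously. ✓
t: successors {t}; <>~q there: t:F. ✗
w: successors {x}; <>~q there: x:F. ✗
x: successors {x}; <>~q there: x:F. ✗
z: successors {t, z}; <>~q there: t:F, z:T. ✗
That's 1 of 5 worlds, so 1/5.

1/5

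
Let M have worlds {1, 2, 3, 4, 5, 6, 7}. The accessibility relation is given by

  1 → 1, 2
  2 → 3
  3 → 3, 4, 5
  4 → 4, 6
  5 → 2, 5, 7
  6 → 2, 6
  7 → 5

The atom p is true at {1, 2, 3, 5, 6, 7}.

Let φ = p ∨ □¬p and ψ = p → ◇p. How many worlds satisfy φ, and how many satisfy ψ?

For p ∨ □¬p:
1: p is T, □¬p is F. ✓
2: p is T, □¬p is F. ✓
3: p is T, □¬p is F. ✓
4: p is F, □¬p is F. ✗
5: p is T, □¬p is F. ✓
6: p is T, □¬p is F. ✓
7: p is T, □¬p is F. ✓
— 6 worlds.
For p → ◇p:
1: p is T, ◇p is T. ✓
2: p is T, ◇p is T. ✓
3: p is T, ◇p is T. ✓
4: p is F, ◇p is T. ✓
5: p is T, ◇p is T. ✓
6: p is T, ◇p is T. ✓
7: p is T, ◇p is T. ✓
— 7 worlds.

6 and 7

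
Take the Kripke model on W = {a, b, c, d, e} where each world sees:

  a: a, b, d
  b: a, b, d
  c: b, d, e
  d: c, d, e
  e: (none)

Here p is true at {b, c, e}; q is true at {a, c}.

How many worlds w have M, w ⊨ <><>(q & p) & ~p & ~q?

a: <><>(q & p) is T, ~p & ~q is F. ✗
b: <><>(q & p) is T, ~p & ~q is F. ✗
c: <><>(q & p) is T, ~p & ~q is F. ✗
d: <><>(q & p) is T, ~p & ~q is T. ✓
e: <><>(q & p) is F, ~p & ~q is F. ✗
Satisfying worlds: {d}.

1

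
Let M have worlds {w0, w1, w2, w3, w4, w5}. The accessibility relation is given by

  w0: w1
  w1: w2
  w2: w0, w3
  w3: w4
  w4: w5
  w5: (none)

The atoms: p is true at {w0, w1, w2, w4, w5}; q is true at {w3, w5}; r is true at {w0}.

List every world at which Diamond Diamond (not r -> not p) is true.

w0: successors {w1}; Diamond (not r -> not p) there: w1:F. ✗
w1: successors {w2}; Diamond (not r -> not p) there: w2:T. ✓
w2: successors {w0, w3}; Diamond (not r -> not p) there: w0:F, w3:F. ✗
w3: successors {w4}; Diamond (not r -> not p) there: w4:F. ✗
w4: successors {w5}; Diamond (not r -> not p) there: w5:F. ✗
w5: no successors, so Diamond Diamond (not r -> not p) fails. ✗

{w1}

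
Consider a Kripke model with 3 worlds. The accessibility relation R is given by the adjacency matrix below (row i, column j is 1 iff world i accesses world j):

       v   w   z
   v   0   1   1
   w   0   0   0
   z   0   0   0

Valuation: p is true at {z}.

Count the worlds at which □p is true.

2

v: successors {w, z}; p there: w:F, z:T. ✗
w: no successors, so □p holds vacuously. ✓
z: no successors, so □p holds vacuously. ✓
Satisfying worlds: {w, z}.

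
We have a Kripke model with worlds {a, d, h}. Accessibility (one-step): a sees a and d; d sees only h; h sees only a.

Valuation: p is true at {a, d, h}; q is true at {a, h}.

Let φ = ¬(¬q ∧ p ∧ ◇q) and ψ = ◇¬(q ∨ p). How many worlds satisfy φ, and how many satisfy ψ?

For ¬(¬q ∧ p ∧ ◇q):
a: ¬q ∧ p ∧ ◇q is F. ✓
d: ¬q ∧ p ∧ ◇q is T. ✗
h: ¬q ∧ p ∧ ◇q is F. ✓
— 2 worlds.
For ◇¬(q ∨ p):
a: successors {a, d}; ¬(q ∨ p) there: a:F, d:F. ✗
d: successors {h}; ¬(q ∨ p) there: h:F. ✗
h: successors {a}; ¬(q ∨ p) there: a:F. ✗
— 0 worlds.

2 and 0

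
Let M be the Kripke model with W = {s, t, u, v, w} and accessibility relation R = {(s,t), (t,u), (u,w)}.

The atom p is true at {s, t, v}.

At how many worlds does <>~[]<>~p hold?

s: successors {t}; ~[]<>~p there: t:F. ✗
t: successors {u}; ~[]<>~p there: u:T. ✓
u: successors {w}; ~[]<>~p there: w:F. ✗
v: no successors, so <>~[]<>~p fails. ✗
w: no successors, so <>~[]<>~p fails. ✗
Satisfying worlds: {t}.

1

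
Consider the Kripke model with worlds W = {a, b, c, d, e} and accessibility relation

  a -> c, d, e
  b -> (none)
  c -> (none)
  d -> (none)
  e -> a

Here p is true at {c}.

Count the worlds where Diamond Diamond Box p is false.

a: successors {c, d, e}; Diamond Box p there: c:F, d:F, e:F. ✗
b: no successors, so Diamond Diamond Box p fails. ✗
c: no successors, so Diamond Diamond Box p fails. ✗
d: no successors, so Diamond Diamond Box p fails. ✗
e: successors {a}; Diamond Box p there: a:T. ✓
Satisfying worlds: {e}.
So Diamond Diamond Box p fails at the other 4 worlds.

4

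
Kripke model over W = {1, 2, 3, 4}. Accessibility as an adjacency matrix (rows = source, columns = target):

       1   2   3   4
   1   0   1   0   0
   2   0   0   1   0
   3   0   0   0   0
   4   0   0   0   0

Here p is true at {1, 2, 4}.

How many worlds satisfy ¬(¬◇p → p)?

1

1: ¬◇p → p is T. ✗
2: ¬◇p → p is T. ✗
3: ¬◇p → p is F. ✓
4: ¬◇p → p is T. ✗
Satisfying worlds: {3}.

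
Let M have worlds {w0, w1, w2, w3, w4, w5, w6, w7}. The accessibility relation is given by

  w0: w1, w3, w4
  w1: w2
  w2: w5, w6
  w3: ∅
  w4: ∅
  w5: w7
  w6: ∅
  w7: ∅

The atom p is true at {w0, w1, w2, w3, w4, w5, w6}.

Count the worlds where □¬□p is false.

w0: successors {w1, w3, w4}; ¬□p there: w1:F, w3:F, w4:F. ✗
w1: successors {w2}; ¬□p there: w2:F. ✗
w2: successors {w5, w6}; ¬□p there: w5:T, w6:F. ✗
w3: no successors, so □¬□p holds vacuously. ✓
w4: no successors, so □¬□p holds vacuously. ✓
w5: successors {w7}; ¬□p there: w7:F. ✗
w6: no successors, so □¬□p holds vacuously. ✓
w7: no successors, so □¬□p holds vacuously. ✓
Satisfying worlds: {w3, w4, w6, w7}.
So □¬□p fails at the other 4 worlds.

4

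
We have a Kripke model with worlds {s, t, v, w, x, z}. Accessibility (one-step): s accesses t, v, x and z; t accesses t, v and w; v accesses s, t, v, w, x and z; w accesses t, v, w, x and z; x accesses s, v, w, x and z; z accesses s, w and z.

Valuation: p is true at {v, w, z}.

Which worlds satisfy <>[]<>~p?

s: successors {t, v, x, z}; []<>~p there: t:T, v:T, x:T, z:T. ✓
t: successors {t, v, w}; []<>~p there: t:T, v:T, w:T. ✓
v: successors {s, t, v, w, x, z}; []<>~p there: s:T, t:T, v:T, w:T, x:T, z:T. ✓
w: successors {t, v, w, x, z}; []<>~p there: t:T, v:T, w:T, x:T, z:T. ✓
x: successors {s, v, w, x, z}; []<>~p there: s:T, v:T, w:T, x:T, z:T. ✓
z: successors {s, w, z}; []<>~p there: s:T, w:T, z:T. ✓

{s, t, v, w, x, z}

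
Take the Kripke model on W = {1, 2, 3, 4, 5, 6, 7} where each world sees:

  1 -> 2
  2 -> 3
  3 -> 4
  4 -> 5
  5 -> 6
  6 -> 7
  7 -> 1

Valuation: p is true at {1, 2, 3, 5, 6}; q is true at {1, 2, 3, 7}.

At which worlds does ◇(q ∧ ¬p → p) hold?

1: successors {2}; q ∧ ¬p → p there: 2:T. ✓
2: successors {3}; q ∧ ¬p → p there: 3:T. ✓
3: successors {4}; q ∧ ¬p → p there: 4:T. ✓
4: successors {5}; q ∧ ¬p → p there: 5:T. ✓
5: successors {6}; q ∧ ¬p → p there: 6:T. ✓
6: successors {7}; q ∧ ¬p → p there: 7:F. ✗
7: successors {1}; q ∧ ¬p → p there: 1:T. ✓

{1, 2, 3, 4, 5, 7}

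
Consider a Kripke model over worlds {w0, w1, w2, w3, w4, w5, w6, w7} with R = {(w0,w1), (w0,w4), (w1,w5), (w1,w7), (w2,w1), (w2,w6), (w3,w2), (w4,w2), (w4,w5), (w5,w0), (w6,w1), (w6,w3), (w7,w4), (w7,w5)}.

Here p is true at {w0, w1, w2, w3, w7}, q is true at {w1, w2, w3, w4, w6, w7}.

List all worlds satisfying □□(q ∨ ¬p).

{w0, w2, w3, w5, w6}

w0: successors {w1, w4}; □(q ∨ ¬p) there: w1:T, w4:T. ✓
w1: successors {w5, w7}; □(q ∨ ¬p) there: w5:F, w7:T. ✗
w2: successors {w1, w6}; □(q ∨ ¬p) there: w1:T, w6:T. ✓
w3: successors {w2}; □(q ∨ ¬p) there: w2:T. ✓
w4: successors {w2, w5}; □(q ∨ ¬p) there: w2:T, w5:F. ✗
w5: successors {w0}; □(q ∨ ¬p) there: w0:T. ✓
w6: successors {w1, w3}; □(q ∨ ¬p) there: w1:T, w3:T. ✓
w7: successors {w4, w5}; □(q ∨ ¬p) there: w4:T, w5:F. ✗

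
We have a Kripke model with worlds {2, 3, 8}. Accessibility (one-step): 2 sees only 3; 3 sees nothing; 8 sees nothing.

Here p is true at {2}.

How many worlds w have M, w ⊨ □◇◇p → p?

1

2: □◇◇p is F, p is T. ✓
3: □◇◇p is T, p is F. ✗
8: □◇◇p is T, p is F. ✗
Satisfying worlds: {2}.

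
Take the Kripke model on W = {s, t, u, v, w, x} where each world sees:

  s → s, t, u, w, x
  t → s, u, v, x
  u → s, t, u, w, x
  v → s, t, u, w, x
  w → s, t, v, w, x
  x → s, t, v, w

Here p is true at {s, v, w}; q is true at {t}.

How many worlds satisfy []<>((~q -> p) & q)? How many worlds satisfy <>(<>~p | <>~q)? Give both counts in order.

1 and 6

For []<>((~q -> p) & q):
s: successors {s, t, u, w, x}; <>((~q -> p) & q) there: s:T, t:F, u:T, w:T, x:T. ✗
t: successors {s, u, v, x}; <>((~q -> p) & q) there: s:T, u:T, v:T, x:T. ✓
u: successors {s, t, u, w, x}; <>((~q -> p) & q) there: s:T, t:F, u:T, w:T, x:T. ✗
v: successors {s, t, u, w, x}; <>((~q -> p) & q) there: s:T, t:F, u:T, w:T, x:T. ✗
w: successors {s, t, v, w, x}; <>((~q -> p) & q) there: s:T, t:F, v:T, w:T, x:T. ✗
x: successors {s, t, v, w}; <>((~q -> p) & q) there: s:T, t:F, v:T, w:T. ✗
— 1 world.
For <>(<>~p | <>~q):
s: successors {s, t, u, w, x}; <>~p | <>~q there: s:T, t:T, u:T, w:T, x:T. ✓
t: successors {s, u, v, x}; <>~p | <>~q there: s:T, u:T, v:T, x:T. ✓
u: successors {s, t, u, w, x}; <>~p | <>~q there: s:T, t:T, u:T, w:T, x:T. ✓
v: successors {s, t, u, w, x}; <>~p | <>~q there: s:T, t:T, u:T, w:T, x:T. ✓
w: successors {s, t, v, w, x}; <>~p | <>~q there: s:T, t:T, v:T, w:T, x:T. ✓
x: successors {s, t, v, w}; <>~p | <>~q there: s:T, t:T, v:T, w:T. ✓
— 6 worlds.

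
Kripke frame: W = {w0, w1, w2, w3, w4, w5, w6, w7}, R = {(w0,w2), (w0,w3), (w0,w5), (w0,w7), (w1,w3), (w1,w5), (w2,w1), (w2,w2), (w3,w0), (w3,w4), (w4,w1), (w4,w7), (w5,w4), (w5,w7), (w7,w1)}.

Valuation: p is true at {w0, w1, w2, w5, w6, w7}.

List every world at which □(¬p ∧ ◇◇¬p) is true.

{w6}

w0: successors {w2, w3, w5, w7}; ¬p ∧ ◇◇¬p there: w2:F, w3:T, w5:F, w7:F. ✗
w1: successors {w3, w5}; ¬p ∧ ◇◇¬p there: w3:T, w5:F. ✗
w2: successors {w1, w2}; ¬p ∧ ◇◇¬p there: w1:F, w2:F. ✗
w3: successors {w0, w4}; ¬p ∧ ◇◇¬p there: w0:F, w4:T. ✗
w4: successors {w1, w7}; ¬p ∧ ◇◇¬p there: w1:F, w7:F. ✗
w5: successors {w4, w7}; ¬p ∧ ◇◇¬p there: w4:T, w7:F. ✗
w6: no successors, so □(¬p ∧ ◇◇¬p) holds vacuously. ✓
w7: successors {w1}; ¬p ∧ ◇◇¬p there: w1:F. ✗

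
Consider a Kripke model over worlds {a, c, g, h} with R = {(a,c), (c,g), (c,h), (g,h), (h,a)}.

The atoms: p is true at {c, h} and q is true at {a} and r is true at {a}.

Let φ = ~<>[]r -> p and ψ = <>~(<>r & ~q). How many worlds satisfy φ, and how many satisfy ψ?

3 and 3

For ~<>[]r -> p:
a: ~<>[]r is T, p is F. ✗
c: ~<>[]r is F, p is T. ✓
g: ~<>[]r is F, p is F. ✓
h: ~<>[]r is T, p is T. ✓
— 3 worlds.
For <>~(<>r & ~q):
a: successors {c}; ~(<>r & ~q) there: c:T. ✓
c: successors {g, h}; ~(<>r & ~q) there: g:T, h:F. ✓
g: successors {h}; ~(<>r & ~q) there: h:F. ✗
h: successors {a}; ~(<>r & ~q) there: a:T. ✓
— 3 worlds.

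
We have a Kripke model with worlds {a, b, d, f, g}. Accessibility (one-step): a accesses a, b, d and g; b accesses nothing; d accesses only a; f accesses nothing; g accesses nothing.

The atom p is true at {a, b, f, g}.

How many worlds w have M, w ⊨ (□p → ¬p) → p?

4

a: □p → ¬p is T, p is T. ✓
b: □p → ¬p is F, p is T. ✓
d: □p → ¬p is T, p is F. ✗
f: □p → ¬p is F, p is T. ✓
g: □p → ¬p is F, p is T. ✓
Satisfying worlds: {a, b, f, g}.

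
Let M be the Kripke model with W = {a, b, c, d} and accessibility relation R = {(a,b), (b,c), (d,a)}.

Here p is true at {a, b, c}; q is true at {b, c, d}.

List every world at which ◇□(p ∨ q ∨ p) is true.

{a, b, d}

a: successors {b}; □(p ∨ q ∨ p) there: b:T. ✓
b: successors {c}; □(p ∨ q ∨ p) there: c:T. ✓
c: no successors, so ◇□(p ∨ q ∨ p) fails. ✗
d: successors {a}; □(p ∨ q ∨ p) there: a:T. ✓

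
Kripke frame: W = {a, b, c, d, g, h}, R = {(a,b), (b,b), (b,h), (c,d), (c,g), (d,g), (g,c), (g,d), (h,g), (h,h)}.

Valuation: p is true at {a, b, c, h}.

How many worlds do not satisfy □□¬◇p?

a: successors {b}; □¬◇p there: b:F. ✗
b: successors {b, h}; □¬◇p there: b:F, h:F. ✗
c: successors {d, g}; □¬◇p there: d:F, g:T. ✗
d: successors {g}; □¬◇p there: g:T. ✓
g: successors {c, d}; □¬◇p there: c:F, d:F. ✗
h: successors {g, h}; □¬◇p there: g:T, h:F. ✗
Satisfying worlds: {d}.
So □□¬◇p fails at the other 5 worlds.

5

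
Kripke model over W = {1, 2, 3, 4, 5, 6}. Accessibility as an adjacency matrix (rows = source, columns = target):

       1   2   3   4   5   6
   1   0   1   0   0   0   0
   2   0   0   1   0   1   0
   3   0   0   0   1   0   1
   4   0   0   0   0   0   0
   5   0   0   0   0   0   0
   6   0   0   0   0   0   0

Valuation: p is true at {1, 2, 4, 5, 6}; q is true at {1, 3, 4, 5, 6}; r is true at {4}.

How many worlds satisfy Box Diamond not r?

1: successors {2}; Diamond not r there: 2:T. ✓
2: successors {3, 5}; Diamond not r there: 3:T, 5:F. ✗
3: successors {4, 6}; Diamond not r there: 4:F, 6:F. ✗
4: no successors, so Box Diamond not r holds vacuously. ✓
5: no successors, so Box Diamond not r holds vacuously. ✓
6: no successors, so Box Diamond not r holds vacuously. ✓
Satisfying worlds: {1, 4, 5, 6}.

4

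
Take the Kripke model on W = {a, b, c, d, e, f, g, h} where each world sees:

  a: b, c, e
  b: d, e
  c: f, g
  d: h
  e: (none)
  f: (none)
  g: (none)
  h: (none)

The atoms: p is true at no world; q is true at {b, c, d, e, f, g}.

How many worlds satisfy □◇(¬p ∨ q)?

4

a: successors {b, c, e}; ◇(¬p ∨ q) there: b:T, c:T, e:F. ✗
b: successors {d, e}; ◇(¬p ∨ q) there: d:T, e:F. ✗
c: successors {f, g}; ◇(¬p ∨ q) there: f:F, g:F. ✗
d: successors {h}; ◇(¬p ∨ q) there: h:F. ✗
e: no successors, so □◇(¬p ∨ q) holds vacuously. ✓
f: no successors, so □◇(¬p ∨ q) holds vacuously. ✓
g: no successors, so □◇(¬p ∨ q) holds vacuously. ✓
h: no successors, so □◇(¬p ∨ q) holds vacuously. ✓
Satisfying worlds: {e, f, g, h}.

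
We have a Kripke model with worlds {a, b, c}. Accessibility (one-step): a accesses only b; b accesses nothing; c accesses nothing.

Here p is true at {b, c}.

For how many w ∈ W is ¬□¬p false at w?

a: □¬p is F. ✓
b: □¬p is T. ✗
c: □¬p is T. ✗
Satisfying worlds: {a}.
So ¬□¬p fails at the other 2 worlds.

2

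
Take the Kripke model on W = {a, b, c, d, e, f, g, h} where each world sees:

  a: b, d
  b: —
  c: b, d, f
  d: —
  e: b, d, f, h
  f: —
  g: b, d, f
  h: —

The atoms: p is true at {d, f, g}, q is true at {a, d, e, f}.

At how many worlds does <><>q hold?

a: successors {b, d}; <>q there: b:F, d:F. ✗
b: no successors, so <><>q fails. ✗
c: successors {b, d, f}; <>q there: b:F, d:F, f:F. ✗
d: no successors, so <><>q fails. ✗
e: successors {b, d, f, h}; <>q there: b:F, d:F, f:F, h:F. ✗
f: no successors, so <><>q fails. ✗
g: successors {b, d, f}; <>q there: b:F, d:F, f:F. ✗
h: no successors, so <><>q fails. ✗
Satisfying worlds: ∅.

0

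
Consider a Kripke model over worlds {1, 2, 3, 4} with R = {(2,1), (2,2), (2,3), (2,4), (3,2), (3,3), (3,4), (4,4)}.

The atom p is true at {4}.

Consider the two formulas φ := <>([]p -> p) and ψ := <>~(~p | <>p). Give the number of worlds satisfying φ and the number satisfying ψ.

For <>([]p -> p):
1: no successors, so <>([]p -> p) fails. ✗
2: successors {1, 2, 3, 4}; []p -> p there: 1:F, 2:T, 3:T, 4:T. ✓
3: successors {2, 3, 4}; []p -> p there: 2:T, 3:T, 4:T. ✓
4: successors {4}; []p -> p there: 4:T. ✓
— 3 worlds.
For <>~(~p | <>p):
1: no successors, so <>~(~p | <>p) fails. ✗
2: successors {1, 2, 3, 4}; ~(~p | <>p) there: 1:F, 2:F, 3:F, 4:F. ✗
3: successors {2, 3, 4}; ~(~p | <>p) there: 2:F, 3:F, 4:F. ✗
4: successors {4}; ~(~p | <>p) there: 4:F. ✗
— 0 worlds.

3 and 0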